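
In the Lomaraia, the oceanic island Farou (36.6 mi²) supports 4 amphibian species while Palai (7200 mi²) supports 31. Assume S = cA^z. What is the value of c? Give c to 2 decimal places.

0.99

z = ln(S₂/S₁) / ln(A₂/A₁) = ln(31/4) / ln(7200/36.6) = 2.0477 / 5.2818 = 0.3877
c = S₁ / A₁^z = 4 / 36.6^0.3877 = 4 / 4.038 = 0.9906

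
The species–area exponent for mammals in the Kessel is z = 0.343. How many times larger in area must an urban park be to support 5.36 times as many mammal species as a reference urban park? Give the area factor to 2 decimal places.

133.61

(A₂/A₁)^0.343 = 5.36, so A₂/A₁ = 5.36^(1/0.343) = 5.36^2.915
ln(A₂/A₁) = ln 5.36 / 0.343 = 1.6790 / 0.343 = 4.8949
A₂/A₁ = e^4.8949 ≈ 133.6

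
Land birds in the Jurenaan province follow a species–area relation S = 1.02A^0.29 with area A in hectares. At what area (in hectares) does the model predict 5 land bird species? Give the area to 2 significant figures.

240 hectares

5 = 1.02 × A^0.29  ⇒  A^0.29 = 5/1.02 = 4.902
ln A = ln(4.902) / 0.29 = 1.5896 / 0.29 = 5.4815
A = e^5.4815 ≈ 240.2 hectares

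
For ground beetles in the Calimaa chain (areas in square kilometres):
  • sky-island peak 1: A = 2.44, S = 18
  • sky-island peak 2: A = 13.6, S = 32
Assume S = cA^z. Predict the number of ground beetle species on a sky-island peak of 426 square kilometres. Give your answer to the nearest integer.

101

z = ln(32/18) / ln(13.6/2.44) = 0.5754 / 1.7181 = 0.3349
c = 18 / 2.44^0.3349 = 18 / 1.348 = 13.35
S₃ = 13.35 × 426^0.3349 = 13.35 × 7.596 ≈ 101.4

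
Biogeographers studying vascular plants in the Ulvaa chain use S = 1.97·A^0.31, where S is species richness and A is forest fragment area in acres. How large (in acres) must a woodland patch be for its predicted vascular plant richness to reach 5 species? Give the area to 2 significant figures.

20 acres

5 = 1.97 × A^0.31  ⇒  A^0.31 = 5/1.97 = 2.538
ln A = ln(2.538) / 0.31 = 0.9314 / 0.31 = 3.0045
A = e^3.0045 ≈ 20.18 acres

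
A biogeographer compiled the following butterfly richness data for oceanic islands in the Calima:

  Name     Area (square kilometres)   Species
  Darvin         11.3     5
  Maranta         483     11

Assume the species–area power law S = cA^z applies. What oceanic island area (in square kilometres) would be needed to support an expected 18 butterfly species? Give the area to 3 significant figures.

5040 square kilometres

z = ln(11/5) / ln(483/11.3) = 0.7885 / 3.7552 = 0.2100
c = 5 / 11.3^0.2100 = 5 / 1.664 = 3.005
A = (18/3.005)^(1/0.2100) ⇒ ln A = ln(5.99)/0.2100 = 8.5256
A = e^8.5256 ≈ 5042 square kilometres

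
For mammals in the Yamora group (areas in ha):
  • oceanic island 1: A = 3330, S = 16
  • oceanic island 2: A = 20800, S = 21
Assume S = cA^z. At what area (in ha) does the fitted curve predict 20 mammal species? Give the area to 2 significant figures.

15000 ha

z = ln(21/16) / ln(20800/3330) = 0.2719 / 1.8320 = 0.1484
c = 16 / 3330^0.1484 = 16 / 3.333 = 4.8
A = (20/4.8)^(1/0.1484) ⇒ ln A = ln(4.166)/0.1484 = 9.6140
A = e^9.6140 ≈ 14973 ha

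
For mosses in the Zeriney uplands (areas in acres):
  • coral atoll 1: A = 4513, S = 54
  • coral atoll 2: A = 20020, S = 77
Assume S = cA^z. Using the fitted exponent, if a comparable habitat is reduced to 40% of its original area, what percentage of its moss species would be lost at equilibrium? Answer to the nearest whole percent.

20%

z = ln(77/54) / ln(20020/4513) = 0.3548 / 1.4898 = 0.2382
S_new/S_old = (A_new/A_old)^z = 0.4^0.2382 = exp(0.2382 × -0.9163) = 0.8039
Fraction lost = 1 − 0.8039 = 0.1961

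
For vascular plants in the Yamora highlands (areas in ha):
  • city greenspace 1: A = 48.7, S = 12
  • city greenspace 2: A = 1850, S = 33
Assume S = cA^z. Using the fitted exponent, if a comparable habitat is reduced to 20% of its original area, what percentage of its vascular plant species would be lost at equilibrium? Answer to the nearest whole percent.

36%

z = ln(33/12) / ln(1850/48.7) = 1.0116 / 3.6373 = 0.2781
S_new/S_old = (A_new/A_old)^z = 0.2^0.2781 = exp(0.2781 × -1.6094) = 0.6391
Fraction lost = 1 − 0.6391 = 0.3609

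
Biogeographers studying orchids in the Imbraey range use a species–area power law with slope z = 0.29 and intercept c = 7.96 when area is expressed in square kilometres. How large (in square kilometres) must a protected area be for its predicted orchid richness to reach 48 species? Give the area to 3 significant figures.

491 square kilometres

48 = 7.96 × A^0.29  ⇒  A^0.29 = 48/7.96 = 6.03
ln A = ln(6.03) / 0.29 = 1.7968 / 0.29 = 6.1958
A = e^6.1958 ≈ 490.7 square kilometres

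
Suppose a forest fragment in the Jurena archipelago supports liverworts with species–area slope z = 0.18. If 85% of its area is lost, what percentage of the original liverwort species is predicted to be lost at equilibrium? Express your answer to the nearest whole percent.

29%

S_new/S_old = (A_new/A_old)^z = 0.15^0.18
= exp(0.18 × ln 0.15) = exp(0.18 × -1.8971) = exp(-0.3415) ≈ 0.7107
Fraction lost = 1 − 0.7107 = 0.2893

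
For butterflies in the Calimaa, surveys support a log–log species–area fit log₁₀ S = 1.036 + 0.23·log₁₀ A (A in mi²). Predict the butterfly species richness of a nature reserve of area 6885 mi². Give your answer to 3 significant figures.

S = 10.86 × 6885^0.23
ln S = ln 10.86 + 0.23 × ln 6885 = 2.3855 + 0.23 × 8.8371 = 4.4180
S = e^4.4180 ≈ 82.93

82.9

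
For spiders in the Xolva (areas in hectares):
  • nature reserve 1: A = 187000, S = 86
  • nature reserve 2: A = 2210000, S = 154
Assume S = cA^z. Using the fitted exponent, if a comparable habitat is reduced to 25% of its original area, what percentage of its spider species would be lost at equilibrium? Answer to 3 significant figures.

27.9%

z = ln(154/86) / ln(2210000/187000) = 0.5826 / 2.4696 = 0.2359
S_new/S_old = (A_new/A_old)^z = 0.25^0.2359 = exp(0.2359 × -1.3863) = 0.7211
Fraction lost = 1 − 0.7211 = 0.2789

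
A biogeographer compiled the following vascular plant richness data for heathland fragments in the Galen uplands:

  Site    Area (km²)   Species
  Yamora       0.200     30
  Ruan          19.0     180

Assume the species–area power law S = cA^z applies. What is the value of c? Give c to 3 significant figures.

z = ln(S₂/S₁) / ln(A₂/A₁) = ln(180/30) / ln(19/0.2) = 1.7918 / 4.5539 = 0.3935
c = S₁ / A₁^z = 30 / 0.2^0.3935 = 30 / 0.5309 = 56.51

56.5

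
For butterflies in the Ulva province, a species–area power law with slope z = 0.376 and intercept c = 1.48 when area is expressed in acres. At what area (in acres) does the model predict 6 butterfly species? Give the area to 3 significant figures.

41.4 acres

6 = 1.48 × A^0.376  ⇒  A^0.376 = 6/1.48 = 4.054
ln A = ln(4.054) / 0.376 = 1.3997 / 0.376 = 3.7227
A = e^3.7227 ≈ 41.37 acres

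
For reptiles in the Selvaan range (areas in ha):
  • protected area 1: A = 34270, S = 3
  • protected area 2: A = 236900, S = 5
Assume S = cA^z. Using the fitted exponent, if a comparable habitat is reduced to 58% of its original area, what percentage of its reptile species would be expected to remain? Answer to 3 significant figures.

86.6%

z = ln(5/3) / ln(236900/34270) = 0.5108 / 1.9334 = 0.2642
S_new/S_old = (A_new/A_old)^z = 0.58^0.2642 = exp(0.2642 × -0.5447) = 0.866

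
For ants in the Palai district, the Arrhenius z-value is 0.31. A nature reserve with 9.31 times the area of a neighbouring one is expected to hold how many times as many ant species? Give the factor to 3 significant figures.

2.00

S₂/S₁ = (A₂/A₁)^z = 9.31^0.31
ln(S₂/S₁) = 0.31 × ln 9.31 = 0.31 × 2.2311 = 0.6916
S₂/S₁ = e^0.6916 ≈ 1.997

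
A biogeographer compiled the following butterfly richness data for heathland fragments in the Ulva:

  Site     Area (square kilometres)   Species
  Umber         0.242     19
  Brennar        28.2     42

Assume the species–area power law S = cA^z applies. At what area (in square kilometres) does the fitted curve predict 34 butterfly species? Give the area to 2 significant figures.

7.9 square kilometres

z = ln(42/19) / ln(28.2/0.242) = 0.7932 / 4.7581 = 0.1667
c = 19 / 0.242^0.1667 = 19 / 0.7894 = 24.07
A = (34/24.07)^(1/0.1667) ⇒ ln A = ln(1.413)/0.1667 = 2.0718
A = e^2.0718 ≈ 7.939 square kilometres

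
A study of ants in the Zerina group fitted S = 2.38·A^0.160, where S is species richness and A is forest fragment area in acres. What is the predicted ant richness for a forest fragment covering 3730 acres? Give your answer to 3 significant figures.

8.87

S = 2.38 × 3730^0.16 = 2.38 × 3.728 ≈ 8.873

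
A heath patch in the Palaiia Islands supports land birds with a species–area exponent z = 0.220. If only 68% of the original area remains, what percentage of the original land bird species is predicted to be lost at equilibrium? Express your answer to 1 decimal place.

8.1%

S_new/S_old = (A_new/A_old)^z = 0.68^0.22
= exp(0.22 × ln 0.68) = exp(0.22 × -0.3857) = exp(-0.0848) ≈ 0.9187
Fraction lost = 1 − 0.9187 = 0.08135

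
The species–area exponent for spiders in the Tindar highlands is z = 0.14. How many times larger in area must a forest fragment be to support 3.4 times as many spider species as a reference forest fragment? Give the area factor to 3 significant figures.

(A₂/A₁)^0.14 = 3.4, so A₂/A₁ = 3.4^(1/0.14) = 3.4^7.143
ln(A₂/A₁) = ln 3.4 / 0.14 = 1.2238 / 0.14 = 8.7413
A₂/A₁ = e^8.7413 ≈ 6256

6260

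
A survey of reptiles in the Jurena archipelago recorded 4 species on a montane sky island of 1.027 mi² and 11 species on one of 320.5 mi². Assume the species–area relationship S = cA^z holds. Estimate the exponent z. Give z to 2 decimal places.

0.18

Taking logs: ln S = ln c + z ln A, so z = (ln S₂ − ln S₁)/(ln A₂ − ln A₁).
z = ln(11/4) / ln(320.5/1.027) = ln(2.75) / ln(312.1) = 1.0116 / 5.7432 = 0.1761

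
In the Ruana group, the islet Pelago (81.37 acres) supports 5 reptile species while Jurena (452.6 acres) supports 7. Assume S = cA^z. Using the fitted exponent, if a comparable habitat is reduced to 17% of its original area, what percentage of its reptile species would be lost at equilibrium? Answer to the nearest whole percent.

29%

z = ln(7/5) / ln(452.6/81.37) = 0.3365 / 1.7160 = 0.1961
S_new/S_old = (A_new/A_old)^z = 0.17^0.1961 = exp(0.1961 × -1.7720) = 0.7065
Fraction lost = 1 − 0.7065 = 0.2935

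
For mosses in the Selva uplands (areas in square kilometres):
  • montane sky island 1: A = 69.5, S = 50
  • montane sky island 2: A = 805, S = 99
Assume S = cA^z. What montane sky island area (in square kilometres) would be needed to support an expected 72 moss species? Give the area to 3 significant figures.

257 square kilometres

z = ln(99/50) / ln(805/69.5) = 0.6831 / 2.4495 = 0.2789
c = 50 / 69.5^0.2789 = 50 / 3.263 = 15.32
A = (72/15.32)^(1/0.2789) ⇒ ln A = ln(4.699)/0.2789 = 5.5489
A = e^5.5489 ≈ 257 square kilometres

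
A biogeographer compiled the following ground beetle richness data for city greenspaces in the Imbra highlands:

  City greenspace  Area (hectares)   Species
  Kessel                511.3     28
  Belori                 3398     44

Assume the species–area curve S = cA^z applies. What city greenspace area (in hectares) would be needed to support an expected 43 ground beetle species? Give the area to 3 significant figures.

3090 hectares

z = ln(44/28) / ln(3398/511.3) = 0.4520 / 1.8940 = 0.2386
c = 28 / 511.3^0.2386 = 28 / 4.43 = 6.321
A = (43/6.321)^(1/0.2386) ⇒ ln A = ln(6.803)/0.2386 = 8.0346
A = e^8.0346 ≈ 3086 hectares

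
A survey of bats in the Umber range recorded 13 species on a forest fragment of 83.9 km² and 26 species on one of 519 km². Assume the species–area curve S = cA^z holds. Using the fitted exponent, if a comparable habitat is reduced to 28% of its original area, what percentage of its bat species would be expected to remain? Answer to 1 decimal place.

z = ln(26/13) / ln(519/83.9) = 0.6931 / 1.8223 = 0.3804
S_new/S_old = (A_new/A_old)^z = 0.28^0.3804 = exp(0.3804 × -1.2730) = 0.6162

61.6%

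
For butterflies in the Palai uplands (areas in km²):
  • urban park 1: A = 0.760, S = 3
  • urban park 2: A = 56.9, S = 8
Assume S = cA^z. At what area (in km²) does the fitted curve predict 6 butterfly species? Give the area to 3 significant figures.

16.0 km²

z = ln(8/3) / ln(56.9/0.76) = 0.9808 / 4.3157 = 0.2273
c = 3 / 0.76^0.2273 = 3 / 0.9395 = 3.193
A = (6/3.193)^(1/0.2273) ⇒ ln A = ln(1.879)/0.2273 = 2.7755
A = e^2.7755 ≈ 16.05 km²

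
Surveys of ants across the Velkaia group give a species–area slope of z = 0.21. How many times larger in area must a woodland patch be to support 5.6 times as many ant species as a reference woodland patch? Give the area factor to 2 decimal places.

3654.27

(A₂/A₁)^0.21 = 5.6, so A₂/A₁ = 5.6^(1/0.21) = 5.6^4.762
ln(A₂/A₁) = ln 5.6 / 0.21 = 1.7228 / 0.21 = 8.2037
A₂/A₁ = e^8.2037 ≈ 3654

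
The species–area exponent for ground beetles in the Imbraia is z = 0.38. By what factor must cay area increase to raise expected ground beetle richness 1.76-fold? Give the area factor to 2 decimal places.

4.43

(A₂/A₁)^0.38 = 1.76, so A₂/A₁ = 1.76^(1/0.38) = 1.76^2.632
ln(A₂/A₁) = ln 1.76 / 0.38 = 0.5653 / 0.38 = 1.4877
A₂/A₁ = e^1.4877 ≈ 4.427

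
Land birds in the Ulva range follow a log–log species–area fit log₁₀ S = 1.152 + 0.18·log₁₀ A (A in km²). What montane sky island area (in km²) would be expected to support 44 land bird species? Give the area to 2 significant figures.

44 = 14.19 × A^0.18  ⇒  A^0.18 = 44/14.19 = 3.101
ln A = ln(3.101) / 0.18 = 1.1316 / 0.18 = 6.2867
A = e^6.2867 ≈ 537.4 km²

540 km²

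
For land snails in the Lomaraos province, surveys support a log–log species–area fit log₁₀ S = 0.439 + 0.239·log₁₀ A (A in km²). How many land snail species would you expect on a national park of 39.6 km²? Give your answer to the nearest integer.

S = 2.748 × 39.6^0.239
ln S = ln 2.748 + 0.239 × ln 39.6 = 1.0108 + 0.239 × 3.6788 = 1.8901
S = e^1.8901 ≈ 6.62

7 species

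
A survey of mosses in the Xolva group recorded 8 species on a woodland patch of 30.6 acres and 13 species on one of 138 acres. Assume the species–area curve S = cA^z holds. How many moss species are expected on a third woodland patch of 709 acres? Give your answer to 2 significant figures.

22

z = ln(13/8) / ln(138/30.6) = 0.4855 / 1.5063 = 0.3223
c = 8 / 30.6^0.3223 = 8 / 3.012 = 2.656
S₃ = 2.656 × 709^0.3223 = 2.656 × 8.296 ≈ 22.03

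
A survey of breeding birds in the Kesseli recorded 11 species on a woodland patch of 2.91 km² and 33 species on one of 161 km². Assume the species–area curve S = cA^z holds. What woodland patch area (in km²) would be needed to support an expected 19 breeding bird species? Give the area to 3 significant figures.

21.4 km²

z = ln(33/11) / ln(161/2.91) = 1.0986 / 4.0133 = 0.2737
c = 11 / 2.91^0.2737 = 11 / 1.34 = 8.211
A = (19/8.211)^(1/0.2737) ⇒ ln A = ln(2.314)/0.2737 = 3.0647
A = e^3.0647 ≈ 21.43 km²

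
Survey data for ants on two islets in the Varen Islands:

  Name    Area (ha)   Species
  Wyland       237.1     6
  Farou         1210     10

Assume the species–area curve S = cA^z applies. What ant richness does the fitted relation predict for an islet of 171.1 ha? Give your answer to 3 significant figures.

z = ln(10/6) / ln(1210/237.1) = 0.5108 / 1.6299 = 0.3134
c = 6 / 237.1^0.3134 = 6 / 5.55 = 1.081
S₃ = 1.081 × 171.1^0.3134 = 1.081 × 5.011 ≈ 5.417

5.42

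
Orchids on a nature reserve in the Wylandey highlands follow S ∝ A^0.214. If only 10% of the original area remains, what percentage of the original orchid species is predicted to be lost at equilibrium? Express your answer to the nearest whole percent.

S_new/S_old = (A_new/A_old)^z = 0.1^0.214
= exp(0.214 × ln 0.1) = exp(0.214 × -2.3026) = exp(-0.4928) ≈ 0.6109
Fraction lost = 1 − 0.6109 = 0.3891

39%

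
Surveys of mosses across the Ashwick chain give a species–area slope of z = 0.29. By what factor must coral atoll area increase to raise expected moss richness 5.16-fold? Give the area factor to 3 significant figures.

(A₂/A₁)^0.29 = 5.16, so A₂/A₁ = 5.16^(1/0.29) = 5.16^3.448
ln(A₂/A₁) = ln 5.16 / 0.29 = 1.6409 / 0.29 = 5.6584
A₂/A₁ = e^5.6584 ≈ 286.7

287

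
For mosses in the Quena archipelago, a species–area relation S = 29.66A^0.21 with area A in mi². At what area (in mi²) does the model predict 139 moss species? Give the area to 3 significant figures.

1560 mi²

139 = 29.66 × A^0.21  ⇒  A^0.21 = 139/29.66 = 4.686
ln A = ln(4.686) / 0.21 = 1.5447 / 0.21 = 7.3556
A = e^7.3556 ≈ 1565 mi²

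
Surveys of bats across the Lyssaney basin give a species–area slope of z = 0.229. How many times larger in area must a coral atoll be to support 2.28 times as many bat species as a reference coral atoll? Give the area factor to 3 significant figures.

(A₂/A₁)^0.229 = 2.28, so A₂/A₁ = 2.28^(1/0.229) = 2.28^4.367
ln(A₂/A₁) = ln 2.28 / 0.229 = 0.8242 / 0.229 = 3.5990
A₂/A₁ = e^3.5990 ≈ 36.56

36.6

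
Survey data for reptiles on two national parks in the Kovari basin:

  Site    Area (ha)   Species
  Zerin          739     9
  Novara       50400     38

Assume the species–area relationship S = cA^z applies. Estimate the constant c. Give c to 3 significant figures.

z = ln(S₂/S₁) / ln(A₂/A₁) = ln(38/9) / ln(50400/739) = 1.4404 / 4.2224 = 0.3411
c = S₁ / A₁^z = 9 / 739^0.3411 = 9 / 9.518 = 0.9456

0.946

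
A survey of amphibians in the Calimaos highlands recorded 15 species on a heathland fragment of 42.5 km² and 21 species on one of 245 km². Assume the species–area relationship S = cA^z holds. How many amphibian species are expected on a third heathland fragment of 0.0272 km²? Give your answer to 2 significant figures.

z = ln(21/15) / ln(245/42.5) = 0.3365 / 1.7518 = 0.1921
c = 15 / 42.5^0.1921 = 15 / 2.055 = 7.3
S₃ = 7.3 × 0.0272^0.1921 = 7.3 × 0.5004 ≈ 3.653

3.7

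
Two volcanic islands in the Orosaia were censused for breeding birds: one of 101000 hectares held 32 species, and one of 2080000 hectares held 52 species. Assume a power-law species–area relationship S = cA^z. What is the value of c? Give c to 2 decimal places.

z = ln(S₂/S₁) / ln(A₂/A₁) = ln(52/32) / ln(2080000/101000) = 0.4855 / 3.0250 = 0.1605
c = S₁ / A₁^z = 32 / 101000^0.1605 = 32 / 6.356 = 5.035

5.03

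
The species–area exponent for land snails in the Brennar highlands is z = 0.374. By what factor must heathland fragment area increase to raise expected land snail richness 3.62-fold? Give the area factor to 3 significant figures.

31.2

(A₂/A₁)^0.374 = 3.62, so A₂/A₁ = 3.62^(1/0.374) = 3.62^2.674
ln(A₂/A₁) = ln 3.62 / 0.374 = 1.2865 / 0.374 = 3.4398
A₂/A₁ = e^3.4398 ≈ 31.18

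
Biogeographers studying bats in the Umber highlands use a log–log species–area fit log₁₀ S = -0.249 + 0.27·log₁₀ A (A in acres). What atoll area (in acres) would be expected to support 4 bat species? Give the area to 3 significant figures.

1420 acres

4 = 0.5636 × A^0.27  ⇒  A^0.27 = 4/0.5636 = 7.097
ln A = ln(7.097) / 0.27 = 1.9596 / 0.27 = 7.2579
A = e^7.2579 ≈ 1419 acres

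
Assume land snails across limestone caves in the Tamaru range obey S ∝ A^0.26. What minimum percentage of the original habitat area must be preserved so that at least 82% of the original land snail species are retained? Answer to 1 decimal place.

46.6%

Need (A_new/A_old)^0.26 = 0.82, so A_new/A_old = 0.82^(1/0.26) = 0.82^3.846
ln(A_new/A_old) = ln 0.82 / 0.26 = -0.1985 / 0.26 = -0.7633
A_new/A_old = e^-0.7633 ≈ 0.4661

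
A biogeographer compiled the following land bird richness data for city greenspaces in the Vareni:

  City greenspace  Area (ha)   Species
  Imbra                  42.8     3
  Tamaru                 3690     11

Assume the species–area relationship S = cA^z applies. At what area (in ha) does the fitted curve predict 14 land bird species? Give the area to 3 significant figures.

z = ln(11/3) / ln(3690/42.8) = 1.2993 / 4.4568 = 0.2915
c = 3 / 42.8^0.2915 = 3 / 2.99 = 1.003
A = (14/1.003)^(1/0.2915) ⇒ ln A = ln(13.95)/0.2915 = 9.0406
A = e^9.0406 ≈ 8439 ha

8440 ha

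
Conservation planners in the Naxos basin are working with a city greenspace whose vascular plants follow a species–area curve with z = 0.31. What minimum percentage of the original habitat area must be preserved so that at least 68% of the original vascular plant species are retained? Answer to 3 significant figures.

28.8%

Need (A_new/A_old)^0.31 = 0.68, so A_new/A_old = 0.68^(1/0.31) = 0.68^3.226
ln(A_new/A_old) = ln 0.68 / 0.31 = -0.3857 / 0.31 = -1.2441
A_new/A_old = e^-1.2441 ≈ 0.2882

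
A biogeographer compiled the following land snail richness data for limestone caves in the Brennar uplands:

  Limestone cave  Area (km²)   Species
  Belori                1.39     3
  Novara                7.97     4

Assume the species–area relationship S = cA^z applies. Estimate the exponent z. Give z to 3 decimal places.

0.165

Taking logs: ln S = ln c + z ln A, so z = (ln S₂ − ln S₁)/(ln A₂ − ln A₁).
z = ln(4/3) / ln(7.97/1.39) = ln(1.333) / ln(5.734) = 0.2877 / 1.7464 = 0.1647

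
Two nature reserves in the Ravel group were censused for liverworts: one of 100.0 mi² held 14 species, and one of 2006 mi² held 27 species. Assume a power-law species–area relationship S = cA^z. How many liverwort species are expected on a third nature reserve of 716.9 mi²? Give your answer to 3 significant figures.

z = ln(27/14) / ln(2006/100) = 0.6568 / 2.9987 = 0.2190
c = 14 / 100^0.2190 = 14 / 2.742 = 5.106
S₃ = 5.106 × 716.9^0.2190 = 5.106 × 4.221 ≈ 21.55

21.6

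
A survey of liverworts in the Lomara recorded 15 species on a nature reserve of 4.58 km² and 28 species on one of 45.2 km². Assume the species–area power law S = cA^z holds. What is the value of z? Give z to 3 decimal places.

Taking logs: ln S = ln c + z ln A, so z = (ln S₂ − ln S₁)/(ln A₂ − ln A₁).
z = ln(28/15) / ln(45.2/4.58) = ln(1.867) / ln(9.869) = 0.6242 / 2.2894 = 0.2726

0.273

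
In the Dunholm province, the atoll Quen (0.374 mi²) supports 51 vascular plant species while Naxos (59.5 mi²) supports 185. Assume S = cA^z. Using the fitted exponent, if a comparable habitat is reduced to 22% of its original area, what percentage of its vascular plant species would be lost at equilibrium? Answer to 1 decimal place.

31.9%

z = ln(185/51) / ln(59.5/0.374) = 1.2885 / 5.0695 = 0.2542
S_new/S_old = (A_new/A_old)^z = 0.22^0.2542 = exp(0.2542 × -1.5141) = 0.6806
Fraction lost = 1 − 0.6806 = 0.3194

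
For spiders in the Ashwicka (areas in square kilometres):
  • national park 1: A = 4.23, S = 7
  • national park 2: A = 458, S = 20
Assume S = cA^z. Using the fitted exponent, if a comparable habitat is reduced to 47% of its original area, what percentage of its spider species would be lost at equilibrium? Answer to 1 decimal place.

15.6%

z = ln(20/7) / ln(458/4.23) = 1.0498 / 4.6847 = 0.2241
S_new/S_old = (A_new/A_old)^z = 0.47^0.2241 = exp(0.2241 × -0.7550) = 0.8443
Fraction lost = 1 − 0.8443 = 0.1557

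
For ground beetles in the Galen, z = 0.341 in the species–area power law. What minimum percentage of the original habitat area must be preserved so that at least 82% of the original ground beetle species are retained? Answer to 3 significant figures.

Need (A_new/A_old)^0.341 = 0.82, so A_new/A_old = 0.82^(1/0.341) = 0.82^2.933
ln(A_new/A_old) = ln 0.82 / 0.341 = -0.1985 / 0.341 = -0.5820
A_new/A_old = e^-0.5820 ≈ 0.5588

55.9%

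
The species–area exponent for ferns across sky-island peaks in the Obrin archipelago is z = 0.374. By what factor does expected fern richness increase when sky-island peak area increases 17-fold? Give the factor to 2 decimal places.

2.89

S₂/S₁ = (A₂/A₁)^z = 17^0.374
ln(S₂/S₁) = 0.374 × ln 17 = 0.374 × 2.8332 = 1.0596
S₂/S₁ = e^1.0596 ≈ 2.885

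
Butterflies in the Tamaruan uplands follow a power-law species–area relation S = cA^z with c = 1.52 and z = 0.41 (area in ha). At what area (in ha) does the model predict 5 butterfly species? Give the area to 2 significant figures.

18 ha

5 = 1.52 × A^0.41  ⇒  A^0.41 = 5/1.52 = 3.289
ln A = ln(3.289) / 0.41 = 1.1907 / 0.41 = 2.9042
A = e^2.9042 ≈ 18.25 ha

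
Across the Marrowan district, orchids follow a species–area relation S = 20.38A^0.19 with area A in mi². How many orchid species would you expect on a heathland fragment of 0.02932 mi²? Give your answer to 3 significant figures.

S = 20.38 × 0.02932^0.19
ln S = ln 20.38 + 0.19 × ln 0.02932 = 3.0146 + 0.19 × -3.5295 = 2.3440
S = e^2.3440 ≈ 10.42

10.4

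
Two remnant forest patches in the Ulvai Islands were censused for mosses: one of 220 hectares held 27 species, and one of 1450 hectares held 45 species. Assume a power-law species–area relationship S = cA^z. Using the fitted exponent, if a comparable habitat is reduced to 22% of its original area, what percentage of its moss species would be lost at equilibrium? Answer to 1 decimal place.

33.6%

z = ln(45/27) / ln(1450/220) = 0.5108 / 1.8857 = 0.2709
S_new/S_old = (A_new/A_old)^z = 0.22^0.2709 = exp(0.2709 × -1.5141) = 0.6635
Fraction lost = 1 − 0.6635 = 0.3365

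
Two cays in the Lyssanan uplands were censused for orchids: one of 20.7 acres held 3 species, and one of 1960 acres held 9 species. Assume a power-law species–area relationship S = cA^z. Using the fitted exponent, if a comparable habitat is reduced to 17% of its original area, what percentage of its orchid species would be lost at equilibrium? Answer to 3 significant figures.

34.8%

z = ln(9/3) / ln(1960/20.7) = 1.0986 / 4.5506 = 0.2414
S_new/S_old = (A_new/A_old)^z = 0.17^0.2414 = exp(0.2414 × -1.7720) = 0.6519
Fraction lost = 1 − 0.6519 = 0.3481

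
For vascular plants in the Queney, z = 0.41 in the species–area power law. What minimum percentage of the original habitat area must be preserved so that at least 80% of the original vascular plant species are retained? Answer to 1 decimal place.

58.0%

Need (A_new/A_old)^0.41 = 0.8, so A_new/A_old = 0.8^(1/0.41) = 0.8^2.439
ln(A_new/A_old) = ln 0.8 / 0.41 = -0.2231 / 0.41 = -0.5443
A_new/A_old = e^-0.5443 ≈ 0.5803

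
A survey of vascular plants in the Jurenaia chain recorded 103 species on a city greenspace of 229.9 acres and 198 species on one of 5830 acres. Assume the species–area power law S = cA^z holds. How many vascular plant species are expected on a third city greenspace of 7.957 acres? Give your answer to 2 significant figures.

52

z = ln(198/103) / ln(5830/229.9) = 0.6535 / 3.2331 = 0.2021
c = 103 / 229.9^0.2021 = 103 / 3.002 = 34.31
S₃ = 34.31 × 7.957^0.2021 = 34.31 × 1.521 ≈ 52.19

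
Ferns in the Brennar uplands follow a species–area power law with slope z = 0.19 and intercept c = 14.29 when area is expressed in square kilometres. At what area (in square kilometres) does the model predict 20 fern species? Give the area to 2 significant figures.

5.9 square kilometres

20 = 14.29 × A^0.19  ⇒  A^0.19 = 20/14.29 = 1.4
ln A = ln(1.4) / 0.19 = 0.3362 / 0.19 = 1.7693
A = e^1.7693 ≈ 5.867 square kilometres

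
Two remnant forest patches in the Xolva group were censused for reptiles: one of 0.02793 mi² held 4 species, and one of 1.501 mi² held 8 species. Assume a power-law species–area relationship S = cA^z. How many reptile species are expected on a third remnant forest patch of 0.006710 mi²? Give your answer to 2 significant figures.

3.1

z = ln(8/4) / ln(1.501/0.02793) = 0.6931 / 3.9842 = 0.1740
c = 4 / 0.02793^0.1740 = 4 / 0.5366 = 7.454
S₃ = 7.454 × 0.00671^0.1740 = 7.454 × 0.4187 ≈ 3.121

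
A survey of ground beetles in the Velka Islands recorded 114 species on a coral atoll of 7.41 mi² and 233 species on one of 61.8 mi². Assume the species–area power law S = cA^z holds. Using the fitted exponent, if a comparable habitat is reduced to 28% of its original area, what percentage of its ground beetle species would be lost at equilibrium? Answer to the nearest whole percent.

35%

z = ln(233/114) / ln(61.8/7.41) = 0.7148 / 2.1211 = 0.3370
S_new/S_old = (A_new/A_old)^z = 0.28^0.3370 = exp(0.3370 × -1.2730) = 0.6512
Fraction lost = 1 − 0.6512 = 0.3488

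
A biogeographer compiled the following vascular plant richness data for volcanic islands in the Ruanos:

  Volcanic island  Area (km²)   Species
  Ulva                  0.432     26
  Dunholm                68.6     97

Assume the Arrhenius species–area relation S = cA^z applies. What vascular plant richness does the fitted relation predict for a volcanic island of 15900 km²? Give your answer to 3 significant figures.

z = ln(97/26) / ln(68.6/0.432) = 1.3166 / 5.0676 = 0.2598
c = 26 / 0.432^0.2598 = 26 / 0.8041 = 32.34
S₃ = 32.34 × 15900^0.2598 = 32.34 × 12.35 ≈ 399.2

399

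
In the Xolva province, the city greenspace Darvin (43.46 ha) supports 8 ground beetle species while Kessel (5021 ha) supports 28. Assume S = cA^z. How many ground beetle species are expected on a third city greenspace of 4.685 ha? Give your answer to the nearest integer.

z = ln(28/8) / ln(5021/43.46) = 1.2528 / 4.7495 = 0.2638
c = 8 / 43.46^0.2638 = 8 / 2.704 = 2.958
S₃ = 2.958 × 4.685^0.2638 = 2.958 × 1.503 ≈ 4.446

4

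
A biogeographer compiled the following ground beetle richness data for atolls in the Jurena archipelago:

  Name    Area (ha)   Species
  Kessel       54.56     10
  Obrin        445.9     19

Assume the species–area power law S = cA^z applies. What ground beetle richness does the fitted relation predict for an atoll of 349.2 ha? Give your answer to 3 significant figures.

z = ln(19/10) / ln(445.9/54.56) = 0.6419 / 2.1008 = 0.3055
c = 10 / 54.56^0.3055 = 10 / 3.394 = 2.947
S₃ = 2.947 × 349.2^0.3055 = 2.947 × 5.984 ≈ 17.63

17.6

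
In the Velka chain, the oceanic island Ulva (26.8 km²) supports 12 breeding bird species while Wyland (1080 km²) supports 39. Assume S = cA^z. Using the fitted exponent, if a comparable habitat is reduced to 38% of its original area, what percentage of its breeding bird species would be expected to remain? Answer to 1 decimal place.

73.5%

z = ln(39/12) / ln(1080/26.8) = 1.1787 / 3.6963 = 0.3189
S_new/S_old = (A_new/A_old)^z = 0.38^0.3189 = exp(0.3189 × -0.9676) = 0.7345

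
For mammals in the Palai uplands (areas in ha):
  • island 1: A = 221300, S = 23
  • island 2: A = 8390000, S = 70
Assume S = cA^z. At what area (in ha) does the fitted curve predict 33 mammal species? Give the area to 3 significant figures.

z = ln(70/23) / ln(8390000/221300) = 1.1130 / 3.6353 = 0.3062
c = 23 / 221300^0.3062 = 23 / 43.3 = 0.5312
A = (33/0.5312)^(1/0.3062) ⇒ ln A = ln(62.12)/0.3062 = 13.4864
A = e^13.4864 ≈ 719573 ha

720000 ha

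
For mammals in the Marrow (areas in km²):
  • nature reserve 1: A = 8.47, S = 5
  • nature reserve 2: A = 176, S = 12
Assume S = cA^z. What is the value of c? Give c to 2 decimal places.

2.70

z = ln(S₂/S₁) / ln(A₂/A₁) = ln(12/5) / ln(176/8.47) = 0.8755 / 3.0340 = 0.2886
c = S₁ / A₁^z = 5 / 8.47^0.2886 = 5 / 1.852 = 2.699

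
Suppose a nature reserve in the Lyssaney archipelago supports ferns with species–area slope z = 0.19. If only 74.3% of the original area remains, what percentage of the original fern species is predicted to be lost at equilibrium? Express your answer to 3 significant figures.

5.49%

S_new/S_old = (A_new/A_old)^z = 0.743^0.19
= exp(0.19 × ln 0.743) = exp(0.19 × -0.2971) = exp(-0.0564) ≈ 0.9451
Fraction lost = 1 − 0.9451 = 0.05488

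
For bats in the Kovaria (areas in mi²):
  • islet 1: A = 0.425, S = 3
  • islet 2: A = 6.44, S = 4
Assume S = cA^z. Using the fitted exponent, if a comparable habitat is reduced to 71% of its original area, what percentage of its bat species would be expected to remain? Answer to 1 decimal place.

z = ln(4/3) / ln(6.44/0.425) = 0.2877 / 2.7182 = 0.1058
S_new/S_old = (A_new/A_old)^z = 0.71^0.1058 = exp(0.1058 × -0.3425) = 0.9644

96.4%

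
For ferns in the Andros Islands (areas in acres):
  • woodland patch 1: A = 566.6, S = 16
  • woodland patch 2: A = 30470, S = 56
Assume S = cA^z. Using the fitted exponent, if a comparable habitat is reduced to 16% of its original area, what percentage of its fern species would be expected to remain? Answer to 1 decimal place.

56.2%

z = ln(56/16) / ln(30470/566.6) = 1.2528 / 3.9848 = 0.3144
S_new/S_old = (A_new/A_old)^z = 0.16^0.3144 = exp(0.3144 × -1.8326) = 0.5621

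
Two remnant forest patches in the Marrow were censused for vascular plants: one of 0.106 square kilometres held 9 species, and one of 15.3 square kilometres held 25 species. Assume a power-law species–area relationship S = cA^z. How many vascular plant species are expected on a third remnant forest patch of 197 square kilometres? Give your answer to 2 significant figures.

42

z = ln(25/9) / ln(15.3/0.106) = 1.0217 / 4.9722 = 0.2055
c = 9 / 0.106^0.2055 = 9 / 0.6306 = 14.27
S₃ = 14.27 × 197^0.2055 = 14.27 × 2.961 ≈ 42.26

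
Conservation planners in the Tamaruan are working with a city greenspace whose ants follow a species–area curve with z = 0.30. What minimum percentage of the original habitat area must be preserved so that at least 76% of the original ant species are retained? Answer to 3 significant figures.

Need (A_new/A_old)^0.3 = 0.76, so A_new/A_old = 0.76^(1/0.3) = 0.76^3.333
ln(A_new/A_old) = ln 0.76 / 0.3 = -0.2744 / 0.3 = -0.9148
A_new/A_old = e^-0.9148 ≈ 0.4006

40.1%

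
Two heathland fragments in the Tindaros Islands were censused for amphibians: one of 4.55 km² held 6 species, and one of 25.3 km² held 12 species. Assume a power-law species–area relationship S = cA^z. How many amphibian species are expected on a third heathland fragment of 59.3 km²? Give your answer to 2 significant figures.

z = ln(12/6) / ln(25.3/4.55) = 0.6931 / 1.7157 = 0.4040
c = 6 / 4.55^0.4040 = 6 / 1.844 = 3.253
S₃ = 3.253 × 59.3^0.4040 = 3.253 × 5.204 ≈ 16.93

17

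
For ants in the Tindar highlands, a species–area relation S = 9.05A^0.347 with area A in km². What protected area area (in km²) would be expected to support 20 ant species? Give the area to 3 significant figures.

9.83 km²

20 = 9.05 × A^0.347  ⇒  A^0.347 = 20/9.05 = 2.21
ln A = ln(2.21) / 0.347 = 0.7930 / 0.347 = 2.2852
A = e^2.2852 ≈ 9.828 km²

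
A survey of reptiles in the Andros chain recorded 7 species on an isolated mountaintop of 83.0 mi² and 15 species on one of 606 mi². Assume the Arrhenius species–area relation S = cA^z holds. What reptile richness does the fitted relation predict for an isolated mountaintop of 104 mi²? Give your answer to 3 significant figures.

7.63

z = ln(15/7) / ln(606/83) = 0.7621 / 1.9880 = 0.3834
c = 7 / 83^0.3834 = 7 / 5.441 = 1.286
S₃ = 1.286 × 104^0.3834 = 1.286 × 5.933 ≈ 7.632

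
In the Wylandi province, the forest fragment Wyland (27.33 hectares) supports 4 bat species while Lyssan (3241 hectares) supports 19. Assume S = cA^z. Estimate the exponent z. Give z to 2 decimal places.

Taking logs: ln S = ln c + z ln A, so z = (ln S₂ − ln S₁)/(ln A₂ − ln A₁).
z = ln(19/4) / ln(3241/27.33) = ln(4.75) / ln(118.6) = 1.5581 / 4.7757 = 0.3263

0.33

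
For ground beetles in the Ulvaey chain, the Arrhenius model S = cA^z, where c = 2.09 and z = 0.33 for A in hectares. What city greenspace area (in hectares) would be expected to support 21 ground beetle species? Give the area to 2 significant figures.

21 = 2.09 × A^0.33  ⇒  A^0.33 = 21/2.09 = 10.05
ln A = ln(10.05) / 0.33 = 2.3074 / 0.33 = 6.9920
A = e^6.9920 ≈ 1088 hectares

1100 hectares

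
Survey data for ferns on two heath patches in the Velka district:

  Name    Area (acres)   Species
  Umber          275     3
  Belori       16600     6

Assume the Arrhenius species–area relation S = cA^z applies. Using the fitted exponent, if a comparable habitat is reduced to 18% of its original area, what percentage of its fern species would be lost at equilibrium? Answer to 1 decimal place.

25.2%

z = ln(6/3) / ln(16600/275) = 0.6931 / 4.1004 = 0.1690
S_new/S_old = (A_new/A_old)^z = 0.18^0.1690 = exp(0.1690 × -1.7148) = 0.7484
Fraction lost = 1 − 0.7484 = 0.2516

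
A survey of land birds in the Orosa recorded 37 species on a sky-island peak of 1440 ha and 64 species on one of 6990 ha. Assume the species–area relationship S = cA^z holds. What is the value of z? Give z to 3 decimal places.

0.347

Taking logs: ln S = ln c + z ln A, so z = (ln S₂ − ln S₁)/(ln A₂ − ln A₁).
z = ln(64/37) / ln(6990/1440) = ln(1.73) / ln(4.854) = 0.5480 / 1.5798 = 0.3468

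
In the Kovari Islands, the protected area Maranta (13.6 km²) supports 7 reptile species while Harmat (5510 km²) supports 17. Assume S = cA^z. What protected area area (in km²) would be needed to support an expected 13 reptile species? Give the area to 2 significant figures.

900 km²

z = ln(17/7) / ln(5510/13.6) = 0.8873 / 6.0043 = 0.1478
c = 7 / 13.6^0.1478 = 7 / 1.471 = 4.76
A = (13/4.76)^(1/0.1478) ⇒ ln A = ln(2.731)/0.1478 = 6.7990
A = e^6.7990 ≈ 897 km²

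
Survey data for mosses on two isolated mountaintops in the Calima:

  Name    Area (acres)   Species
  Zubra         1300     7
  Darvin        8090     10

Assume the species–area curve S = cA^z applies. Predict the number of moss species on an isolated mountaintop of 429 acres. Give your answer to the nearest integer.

z = ln(10/7) / ln(8090/1300) = 0.3567 / 1.8283 = 0.1951
c = 7 / 1300^0.1951 = 7 / 4.05 = 1.728
S₃ = 1.728 × 429^0.1951 = 1.728 × 3.263 ≈ 5.639

6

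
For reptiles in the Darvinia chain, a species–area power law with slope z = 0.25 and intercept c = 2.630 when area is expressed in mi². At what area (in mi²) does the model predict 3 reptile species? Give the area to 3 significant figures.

3 = 2.63 × A^0.25  ⇒  A^0.25 = 3/2.63 = 1.141
ln A = ln(1.141) / 0.25 = 0.1316 / 0.25 = 0.5265
A = e^0.5265 ≈ 1.693 mi²

1.69 mi²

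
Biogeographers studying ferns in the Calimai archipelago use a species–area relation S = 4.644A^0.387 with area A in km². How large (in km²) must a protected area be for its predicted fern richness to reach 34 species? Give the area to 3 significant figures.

171 km²

34 = 4.644 × A^0.387  ⇒  A^0.387 = 34/4.644 = 7.321
ln A = ln(7.321) / 0.387 = 1.9908 / 0.387 = 5.1441
A = e^5.1441 ≈ 171.4 km²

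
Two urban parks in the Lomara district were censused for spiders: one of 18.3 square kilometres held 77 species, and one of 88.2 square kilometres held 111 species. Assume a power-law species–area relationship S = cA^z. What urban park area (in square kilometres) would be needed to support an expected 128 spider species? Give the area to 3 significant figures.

163 square kilometres

z = ln(111/77) / ln(88.2/18.3) = 0.3657 / 1.5727 = 0.2325
c = 77 / 18.3^0.2325 = 77 / 1.966 = 39.17
A = (128/39.17)^(1/0.2325) ⇒ ln A = ln(3.268)/0.2325 = 5.0924
A = e^5.0924 ≈ 162.8 square kilometres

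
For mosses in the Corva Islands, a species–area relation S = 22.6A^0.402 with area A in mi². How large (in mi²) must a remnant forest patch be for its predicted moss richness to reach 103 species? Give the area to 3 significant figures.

43.5 mi²

103 = 22.6 × A^0.402  ⇒  A^0.402 = 103/22.6 = 4.558
ln A = ln(4.558) / 0.402 = 1.5168 / 0.402 = 3.7731
A = e^3.7731 ≈ 43.51 mi²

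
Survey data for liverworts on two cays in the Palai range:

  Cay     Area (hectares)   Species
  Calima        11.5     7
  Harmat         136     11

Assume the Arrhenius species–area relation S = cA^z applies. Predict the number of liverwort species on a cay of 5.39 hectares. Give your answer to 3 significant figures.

z = ln(11/7) / ln(136/11.5) = 0.4520 / 2.4703 = 0.1830
c = 7 / 11.5^0.1830 = 7 / 1.563 = 4.477
S₃ = 4.477 × 5.39^0.1830 = 4.477 × 1.361 ≈ 6.094

6.09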